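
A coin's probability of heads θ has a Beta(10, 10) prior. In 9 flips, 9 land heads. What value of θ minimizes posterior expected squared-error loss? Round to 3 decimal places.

0.655

Posterior: Beta(10+9, 10+0) = Beta(19, 10).
Mode = (19−1)/(19+10−2) = 18/27 = 0.667.
Mean = 19/(19+10) = 19/29 = 0.655.
Squared-error loss ⇒ the optimal estimator is the posterior mean.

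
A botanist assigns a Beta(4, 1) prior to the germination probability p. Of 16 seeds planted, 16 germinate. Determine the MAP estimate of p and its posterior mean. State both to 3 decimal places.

MAP: 1.000. Posterior mean: 0.952.

Posterior: Beta(4+16, 1+0) = Beta(20, 1).
Since β = 1 ≤ 1 and α > 1, the Beta density is monotone increasing on [0,1]; the mode is at 1.
Mean = 20/(20+1) = 0.952.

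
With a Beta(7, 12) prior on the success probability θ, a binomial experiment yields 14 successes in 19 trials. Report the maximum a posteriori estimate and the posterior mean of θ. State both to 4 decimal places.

maximum a posteriori estimate = 0.5556, posterior mean = 0.5526

Posterior: Beta(7+14, 12+5) = Beta(21, 17).
Mode = (21−1)/(21+17−2) = 20/36 = 0.5556.
Mean = 21/(21+17) = 21/38 = 0.5526.
The posterior is left-skewed, so the mode exceeds the mean.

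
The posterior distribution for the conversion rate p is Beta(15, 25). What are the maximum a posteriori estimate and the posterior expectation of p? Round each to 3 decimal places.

Mode = (15−1)/(15+25−2) = 14/38 = 0.368.
Mean = 15/(15+25) = 15/40 = 0.375.

MAP = 0.368, posterior mean = 0.375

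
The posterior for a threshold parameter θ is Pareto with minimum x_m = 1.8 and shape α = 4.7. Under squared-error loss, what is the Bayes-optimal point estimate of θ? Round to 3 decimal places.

2.286

The Pareto density is strictly decreasing on [x_m, ∞), so the mode is x_m = 1.800.
Mean = α·x_m/(α−1) = 4.7·1.8/3.7 = 2.286.
Squared-error loss ⇒ the optimal estimator is the posterior mean.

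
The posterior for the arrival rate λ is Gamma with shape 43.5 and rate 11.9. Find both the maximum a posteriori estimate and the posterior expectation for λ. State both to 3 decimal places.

Mode = (α−1)/β = 42.5/11.9 = 3.571.
Mean = α/β = 43.5/11.9 = 3.655.
The mean is pulled above the mode by the posterior's right skew.

MAP = 3.571, posterior mean = 3.655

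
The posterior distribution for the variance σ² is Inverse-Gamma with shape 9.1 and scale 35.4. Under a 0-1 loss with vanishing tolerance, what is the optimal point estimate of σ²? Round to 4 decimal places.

3.5050

Mode = β/(α+1) = 35.4/10.1 = 3.5050.
Mean = β/(α−1) = 35.4/8.1 = 4.3704.
This is the posterior mode — the MAP estimate.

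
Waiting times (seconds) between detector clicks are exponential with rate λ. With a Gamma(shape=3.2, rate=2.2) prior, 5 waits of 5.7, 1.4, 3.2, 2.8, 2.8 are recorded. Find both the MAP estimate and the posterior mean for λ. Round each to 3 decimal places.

Σ times = 15.9. Posterior: Gamma(shape = 3.2+5 = 8.2, rate = 2.2+15.9 = 18.1).
Mode = (α−1)/β = 7.2/18.1 = 0.398.
Mean = α/β = 8.2/18.1 = 0.453.
Mean > mode: the posterior has a right tail.

λ_MAP = 0.398, E[λ|data] = 0.453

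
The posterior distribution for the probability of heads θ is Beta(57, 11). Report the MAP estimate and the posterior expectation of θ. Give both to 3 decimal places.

MAP = 0.848, posterior mean = 0.838

Mode = (57−1)/(57+11−2) = 56/66 = 0.848.
Mean = 57/(57+11) = 57/68 = 0.838.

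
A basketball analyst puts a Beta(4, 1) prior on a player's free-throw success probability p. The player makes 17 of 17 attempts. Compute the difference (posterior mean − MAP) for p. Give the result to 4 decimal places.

Posterior: Beta(4+17, 1+0) = Beta(21, 1).
Since β = 1 ≤ 1 and α > 1, the Beta density is monotone increasing on [0,1]; the mode is at 1.
Mean = 21/(21+1) = 0.9545.
Difference = 0.9545 − 1.0000 = -0.0455.
The mean is pulled below the mode by the posterior's left skew.

-0.0455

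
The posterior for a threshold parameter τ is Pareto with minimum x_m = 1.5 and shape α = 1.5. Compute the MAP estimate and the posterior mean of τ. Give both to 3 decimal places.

The Pareto density is strictly decreasing on [x_m, ∞), so the mode is x_m = 1.500.
Mean = α·x_m/(α−1) = 1.5·1.5/0.5 = 4.500.

MAP estimate = 1.500, posterior mean = 4.500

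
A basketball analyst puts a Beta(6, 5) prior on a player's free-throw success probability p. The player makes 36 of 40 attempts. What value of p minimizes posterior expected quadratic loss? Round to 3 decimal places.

Posterior: Beta(6+36, 5+4) = Beta(42, 9).
Mode = (42−1)/(42+9−2) = 41/49 = 0.837.
Mean = 42/(42+9) = 42/51 = 0.824.
Quadratic loss ⇒ the optimal estimator is the posterior mean.

0.824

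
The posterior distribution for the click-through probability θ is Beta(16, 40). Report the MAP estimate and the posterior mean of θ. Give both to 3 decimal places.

θ_MAP = 0.278, E[θ|data] = 0.286

Mode = (16−1)/(16+40−2) = 15/54 = 0.278.
Mean = 16/(16+40) = 16/56 = 0.286.
Mean > mode: the posterior has a right tail.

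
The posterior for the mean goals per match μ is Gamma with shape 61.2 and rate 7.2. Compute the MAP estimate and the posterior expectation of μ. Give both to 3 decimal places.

MAP estimate = 8.361, posterior expectation = 8.500

Mode = (α−1)/β = 60.2/7.2 = 8.361.
Mean = α/β = 61.2/7.2 = 8.500.
Right-skewed posterior ⇒ mode < mean.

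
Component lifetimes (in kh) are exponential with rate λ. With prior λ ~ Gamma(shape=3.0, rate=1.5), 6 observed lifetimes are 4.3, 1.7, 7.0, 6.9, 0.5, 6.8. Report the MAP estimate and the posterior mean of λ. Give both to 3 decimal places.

MAP = 0.279, posterior mean = 0.314

Σ times = 27.2. Posterior: Gamma(shape = 3.0+6 = 9.0, rate = 1.5+27.2 = 28.7).
Mode = (α−1)/β = 8.0/28.7 = 0.279.
Mean = α/β = 9.0/28.7 = 0.314.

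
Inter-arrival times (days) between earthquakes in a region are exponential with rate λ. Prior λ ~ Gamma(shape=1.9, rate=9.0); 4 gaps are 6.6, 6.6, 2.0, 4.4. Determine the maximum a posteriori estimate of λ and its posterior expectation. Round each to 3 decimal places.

Σ times = 19.6. Posterior: Gamma(shape = 1.9+4 = 5.9, rate = 9.0+19.6 = 28.6).
Mode = (α−1)/β = 4.9/28.6 = 0.171.
Mean = α/β = 5.9/28.6 = 0.206.

MAP = 0.171, posterior mean = 0.206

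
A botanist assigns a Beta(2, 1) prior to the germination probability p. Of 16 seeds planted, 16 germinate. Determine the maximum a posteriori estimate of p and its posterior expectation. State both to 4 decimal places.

Posterior: Beta(2+16, 1+0) = Beta(18, 1).
Since β = 1 ≤ 1 and α > 1, the Beta density is monotone increasing on [0,1]; the mode is at 1.
Mean = 18/(18+1) = 0.9474.
Left-skewed posterior ⇒ mean < mode.

MAP = 1.0000, posterior mean = 0.9474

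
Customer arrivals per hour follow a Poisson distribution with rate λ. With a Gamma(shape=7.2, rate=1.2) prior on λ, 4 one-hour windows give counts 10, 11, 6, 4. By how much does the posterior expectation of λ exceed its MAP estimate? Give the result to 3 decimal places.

Σ counts = 31. Posterior: Gamma(shape = 7.2+31 = 38.2, rate = 1.2+4 = 5.2).
Mode = (α−1)/β = 37.2/5.2 = 7.154.
Mean = α/β = 38.2/5.2 = 7.346.
Difference = 7.346 − 7.154 = 0.192.
Right-skewed posterior ⇒ mode < mean.

0.192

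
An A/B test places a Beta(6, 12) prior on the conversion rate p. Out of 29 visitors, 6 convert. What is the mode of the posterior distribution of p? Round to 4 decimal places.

Posterior: Beta(6+6, 12+23) = Beta(12, 35).
Mode = (12−1)/(12+35−2) = 11/45 = 0.2444.
Mean = 12/(12+35) = 12/47 = 0.2553.
This is the posterior mode — the MAP estimate.

0.2444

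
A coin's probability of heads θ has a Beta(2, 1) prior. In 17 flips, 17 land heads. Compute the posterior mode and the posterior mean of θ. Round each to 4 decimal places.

Posterior: Beta(2+17, 1+0) = Beta(19, 1).
Since β = 1 ≤ 1 and α > 1, the Beta density is monotone increasing on [0,1]; the mode is at 1.
Mean = 19/(19+1) = 0.9500.

θ_MAP = 1.0000, E[θ|data] = 0.9500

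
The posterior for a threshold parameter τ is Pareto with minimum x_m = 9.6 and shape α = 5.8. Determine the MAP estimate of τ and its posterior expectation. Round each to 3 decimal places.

The Pareto density is strictly decreasing on [x_m, ∞), so the mode is x_m = 9.600.
Mean = α·x_m/(α−1) = 5.8·9.6/4.8 = 11.600.
Right-skewed posterior ⇒ mode < mean.

τ_MAP = 9.600, E[τ|data] = 11.600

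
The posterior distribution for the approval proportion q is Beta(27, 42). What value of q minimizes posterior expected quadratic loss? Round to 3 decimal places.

Mode = (27−1)/(27+42−2) = 26/67 = 0.388.
Mean = 27/(27+42) = 27/69 = 0.391.
Quadratic loss ⇒ the optimal estimator is the posterior mean.

0.391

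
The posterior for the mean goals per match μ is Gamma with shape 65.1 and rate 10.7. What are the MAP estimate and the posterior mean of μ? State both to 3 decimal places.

MAP: 5.991. Posterior mean: 6.084.

Mode = (α−1)/β = 64.1/10.7 = 5.991.
Mean = α/β = 65.1/10.7 = 6.084.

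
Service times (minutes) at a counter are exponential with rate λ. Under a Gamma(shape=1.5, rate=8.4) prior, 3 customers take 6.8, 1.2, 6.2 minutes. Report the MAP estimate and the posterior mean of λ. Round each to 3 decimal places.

MAP = 0.155; posterior mean = 0.199

Σ times = 14.2. Posterior: Gamma(shape = 1.5+3 = 4.5, rate = 8.4+14.2 = 22.6).
Mode = (α−1)/β = 3.5/22.6 = 0.155.
Mean = α/β = 4.5/22.6 = 0.199.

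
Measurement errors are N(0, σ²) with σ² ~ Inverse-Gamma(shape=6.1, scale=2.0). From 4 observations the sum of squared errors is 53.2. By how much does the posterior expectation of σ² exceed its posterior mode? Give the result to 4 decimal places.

0.8853

Posterior: Inverse-Gamma(shape = 6.1+4/2 = 8.1, scale = 2.0+53.2/2 = 28.6).
Mode = β/(α+1) = 28.6/9.1 = 3.1429.
Mean = β/(α−1) = 28.6/7.1 = 4.0282.
Difference = 4.0282 − 3.1429 = 0.8853.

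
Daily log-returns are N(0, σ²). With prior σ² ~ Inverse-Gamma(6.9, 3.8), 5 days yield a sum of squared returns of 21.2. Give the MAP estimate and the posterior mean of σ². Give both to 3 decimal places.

σ²_MAP = 1.385, E[σ²|data] = 1.714

Posterior: Inverse-Gamma(shape = 6.9+5/2 = 9.4, scale = 3.8+21.2/2 = 14.4).
Mode = β/(α+1) = 14.4/10.4 = 1.385.
Mean = β/(α−1) = 14.4/8.4 = 1.714.
Mean > mode: the posterior has a right tail.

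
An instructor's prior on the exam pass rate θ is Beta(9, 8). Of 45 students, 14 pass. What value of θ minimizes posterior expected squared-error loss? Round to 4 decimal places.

0.3710

Posterior: Beta(9+14, 8+31) = Beta(23, 39).
Mode = (23−1)/(23+39−2) = 22/60 = 0.3667.
Mean = 23/(23+39) = 23/62 = 0.3710.
Squared-error loss ⇒ the optimal estimator is the posterior mean.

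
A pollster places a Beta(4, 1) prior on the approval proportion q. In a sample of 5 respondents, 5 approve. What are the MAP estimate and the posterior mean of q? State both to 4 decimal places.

q_MAP = 1.0000, E[q|data] = 0.9000

Posterior: Beta(4+5, 1+0) = Beta(9, 1).
Since β = 1 ≤ 1 and α > 1, the Beta density is monotone increasing on [0,1]; the mode is at 1.
Mean = 9/(9+1) = 0.9000.
Mode > mean: the posterior has a left tail.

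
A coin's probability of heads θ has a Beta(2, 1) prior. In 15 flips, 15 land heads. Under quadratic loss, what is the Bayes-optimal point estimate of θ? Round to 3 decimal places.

Posterior: Beta(2+15, 1+0) = Beta(17, 1).
Since β = 1 ≤ 1 and α > 1, the Beta density is monotone increasing on [0,1]; the mode is at 1.
Mean = 17/(17+1) = 0.944.
Quadratic loss ⇒ the optimal estimator is the posterior mean.

0.944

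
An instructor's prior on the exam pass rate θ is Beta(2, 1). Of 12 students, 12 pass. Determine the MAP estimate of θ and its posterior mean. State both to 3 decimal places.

MAP: 1.000. Posterior mean: 0.933.

Posterior: Beta(2+12, 1+0) = Beta(14, 1).
Since β = 1 ≤ 1 and α > 1, the Beta density is monotone increasing on [0,1]; the mode is at 1.
Mean = 14/(14+1) = 0.933.
Mode > mean: the posterior has a left tail.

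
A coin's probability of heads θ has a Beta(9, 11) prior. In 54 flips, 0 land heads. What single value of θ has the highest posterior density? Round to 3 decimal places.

Posterior: Beta(9+0, 11+54) = Beta(9, 65).
Mode = (9−1)/(9+65−2) = 8/72 = 0.111.
Mean = 9/(9+65) = 9/74 = 0.122.
This is the posterior mode — the MAP estimate.

0.111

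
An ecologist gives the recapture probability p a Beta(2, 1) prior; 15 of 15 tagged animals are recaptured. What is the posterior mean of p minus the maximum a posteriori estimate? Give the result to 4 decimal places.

Posterior: Beta(2+15, 1+0) = Beta(17, 1).
Since β = 1 ≤ 1 and α > 1, the Beta density is monotone increasing on [0,1]; the mode is at 1.
Mean = 17/(17+1) = 0.9444.
Difference = 0.9444 − 1.0000 = -0.0556.

-0.0556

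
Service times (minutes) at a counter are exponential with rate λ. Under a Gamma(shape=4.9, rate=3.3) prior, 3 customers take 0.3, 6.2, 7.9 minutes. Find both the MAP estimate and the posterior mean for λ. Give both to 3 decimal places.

MAP = 0.390; posterior mean = 0.446

Σ times = 14.4. Posterior: Gamma(shape = 4.9+3 = 7.9, rate = 3.3+14.4 = 17.7).
Mode = (α−1)/β = 6.9/17.7 = 0.390.
Mean = α/β = 7.9/17.7 = 0.446.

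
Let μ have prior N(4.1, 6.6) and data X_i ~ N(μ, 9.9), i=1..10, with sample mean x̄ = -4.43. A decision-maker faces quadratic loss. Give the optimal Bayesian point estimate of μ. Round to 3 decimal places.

Posterior for μ is Normal. Precision-weighted mean: (1/6.6·4.1 + 10/9.9·-4.43) / (1/6.6 + 10/9.9) = -3.317.
A Normal posterior is symmetric, so mode = mean.
Quadratic loss ⇒ the optimal estimator is the posterior mean.

-3.317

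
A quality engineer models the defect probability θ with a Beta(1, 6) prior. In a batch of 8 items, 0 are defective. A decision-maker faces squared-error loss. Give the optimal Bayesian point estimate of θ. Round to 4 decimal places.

0.0667

Posterior: Beta(1+0, 6+8) = Beta(1, 14).
Since α = 1 ≤ 1 and β > 1, the Beta density is monotone decreasing on [0,1]; the mode is at 0.
Mean = 1/(1+14) = 0.0667.
Squared-error loss ⇒ the optimal estimator is the posterior mean.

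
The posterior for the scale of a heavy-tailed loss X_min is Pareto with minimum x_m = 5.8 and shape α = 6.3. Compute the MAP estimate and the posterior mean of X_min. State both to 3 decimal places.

The Pareto density is strictly decreasing on [x_m, ∞), so the mode is x_m = 5.800.
Mean = α·x_m/(α−1) = 6.3·5.8/5.3 = 6.894.
The posterior is right-skewed, so the mean exceeds the mode.

MAP = 5.800; posterior mean = 6.894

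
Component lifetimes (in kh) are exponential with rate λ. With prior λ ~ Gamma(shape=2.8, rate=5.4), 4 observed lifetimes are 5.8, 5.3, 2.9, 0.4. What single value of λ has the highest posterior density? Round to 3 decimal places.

0.293

Σ times = 14.4. Posterior: Gamma(shape = 2.8+4 = 6.8, rate = 5.4+14.4 = 19.8).
Mode = (α−1)/β = 5.8/19.8 = 0.293.
Mean = α/β = 6.8/19.8 = 0.343.
This is the posterior mode — the MAP estimate.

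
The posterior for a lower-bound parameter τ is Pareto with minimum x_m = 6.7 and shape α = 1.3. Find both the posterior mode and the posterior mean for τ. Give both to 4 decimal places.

The Pareto density is strictly decreasing on [x_m, ∞), so the mode is x_m = 6.7000.
Mean = α·x_m/(α−1) = 1.3·6.7/0.3 = 29.0333.

τ_MAP = 6.7000, E[τ|data] = 29.0333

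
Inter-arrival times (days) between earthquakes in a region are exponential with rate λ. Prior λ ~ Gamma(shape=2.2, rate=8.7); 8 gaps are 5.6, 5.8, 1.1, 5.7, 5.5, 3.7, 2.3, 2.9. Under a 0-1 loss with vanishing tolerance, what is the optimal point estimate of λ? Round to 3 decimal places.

0.223

Σ times = 32.6. Posterior: Gamma(shape = 2.2+8 = 10.2, rate = 8.7+32.6 = 41.3).
Mode = (α−1)/β = 9.2/41.3 = 0.223.
Mean = α/β = 10.2/41.3 = 0.247.
This is the posterior mode — the MAP estimate.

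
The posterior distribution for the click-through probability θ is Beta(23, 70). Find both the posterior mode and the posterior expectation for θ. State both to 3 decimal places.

Mode = (23−1)/(23+70−2) = 22/91 = 0.242.
Mean = 23/(23+70) = 23/93 = 0.247.
The mean is pulled above the mode by the posterior's right skew.

posterior mode = 0.242, posterior expectation = 0.247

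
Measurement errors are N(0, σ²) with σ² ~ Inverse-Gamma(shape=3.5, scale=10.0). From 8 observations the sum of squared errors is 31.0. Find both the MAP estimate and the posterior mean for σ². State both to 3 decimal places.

MAP estimate = 3.000, posterior mean = 3.923

Posterior: Inverse-Gamma(shape = 3.5+8/2 = 7.5, scale = 10.0+31.0/2 = 25.5).
Mode = β/(α+1) = 25.5/8.5 = 3.000.
Mean = β/(α−1) = 25.5/6.5 = 3.923.
The mean is pulled above the mode by the posterior's right skew.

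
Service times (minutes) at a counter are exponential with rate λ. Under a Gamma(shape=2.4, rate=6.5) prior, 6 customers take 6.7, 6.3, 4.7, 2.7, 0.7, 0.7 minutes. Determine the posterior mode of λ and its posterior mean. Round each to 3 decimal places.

Σ times = 21.8. Posterior: Gamma(shape = 2.4+6 = 8.4, rate = 6.5+21.8 = 28.3).
Mode = (α−1)/β = 7.4/28.3 = 0.261.
Mean = α/β = 8.4/28.3 = 0.297.
The posterior is right-skewed, so the mean exceeds the mode.

MAP: 0.261. Posterior mean: 0.297.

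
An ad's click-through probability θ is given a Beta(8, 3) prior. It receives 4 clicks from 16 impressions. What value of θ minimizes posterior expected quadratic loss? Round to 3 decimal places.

0.444

Posterior: Beta(8+4, 3+12) = Beta(12, 15).
Mode = (12−1)/(12+15−2) = 11/25 = 0.440.
Mean = 12/(12+15) = 12/27 = 0.444.
Quadratic loss ⇒ the optimal estimator is the posterior mean.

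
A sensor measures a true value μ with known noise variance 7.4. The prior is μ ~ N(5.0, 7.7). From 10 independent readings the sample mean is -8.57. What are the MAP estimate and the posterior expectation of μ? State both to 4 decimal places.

MAP = -7.3802; posterior mean = -7.3802

Posterior for μ is Normal. Precision-weighted mean: (1/7.7·5.0 + 10/7.4·-8.57) / (1/7.7 + 10/7.4) = -7.3802.
A Normal posterior is symmetric, so mode = mean.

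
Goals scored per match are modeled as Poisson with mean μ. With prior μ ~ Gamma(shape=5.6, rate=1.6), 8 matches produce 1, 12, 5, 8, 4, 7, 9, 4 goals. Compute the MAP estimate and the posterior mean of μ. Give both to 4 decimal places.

Σ counts = 50. Posterior: Gamma(shape = 5.6+50 = 55.6, rate = 1.6+8 = 9.6).
Mode = (α−1)/β = 54.6/9.6 = 5.6875.
Mean = α/β = 55.6/9.6 = 5.7917.

μ_MAP = 5.6875, E[μ|data] = 5.7917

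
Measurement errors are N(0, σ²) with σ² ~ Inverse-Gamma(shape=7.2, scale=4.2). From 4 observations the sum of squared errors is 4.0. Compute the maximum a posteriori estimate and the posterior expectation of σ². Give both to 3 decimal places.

MAP: 0.608. Posterior mean: 0.756.

Posterior: Inverse-Gamma(shape = 7.2+4/2 = 9.2, scale = 4.2+4.0/2 = 6.2).
Mode = β/(α+1) = 6.2/10.2 = 0.608.
Mean = β/(α−1) = 6.2/8.2 = 0.756.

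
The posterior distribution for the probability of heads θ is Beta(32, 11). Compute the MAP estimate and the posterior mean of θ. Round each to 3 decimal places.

Mode = (32−1)/(32+11−2) = 31/41 = 0.756.
Mean = 32/(32+11) = 32/43 = 0.744.

MAP = 0.756, posterior mean = 0.744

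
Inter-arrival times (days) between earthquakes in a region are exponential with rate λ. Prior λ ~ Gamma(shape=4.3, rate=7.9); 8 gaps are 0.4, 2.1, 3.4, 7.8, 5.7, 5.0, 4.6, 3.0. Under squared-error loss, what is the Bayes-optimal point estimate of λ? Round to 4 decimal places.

0.3083

Σ times = 32.0. Posterior: Gamma(shape = 4.3+8 = 12.3, rate = 7.9+32.0 = 39.9).
Mode = (α−1)/β = 11.3/39.9 = 0.2832.
Mean = α/β = 12.3/39.9 = 0.3083.
Squared-error loss ⇒ the optimal estimator is the posterior mean.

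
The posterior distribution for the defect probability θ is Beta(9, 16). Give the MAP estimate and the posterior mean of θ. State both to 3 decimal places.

MAP = 0.348, posterior mean = 0.360

Mode = (9−1)/(9+16−2) = 8/23 = 0.348.
Mean = 9/(9+16) = 9/25 = 0.360.
The mean is pulled above the mode by the posterior's right skew.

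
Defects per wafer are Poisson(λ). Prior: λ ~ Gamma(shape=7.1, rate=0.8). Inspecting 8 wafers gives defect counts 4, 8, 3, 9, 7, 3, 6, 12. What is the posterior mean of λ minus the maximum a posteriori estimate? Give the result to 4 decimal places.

Σ counts = 52. Posterior: Gamma(shape = 7.1+52 = 59.1, rate = 0.8+8 = 8.8).
Mode = (α−1)/β = 58.1/8.8 = 6.6023.
Mean = α/β = 59.1/8.8 = 6.7159.
Difference = 6.7159 − 6.6023 = 0.1136.

0.1136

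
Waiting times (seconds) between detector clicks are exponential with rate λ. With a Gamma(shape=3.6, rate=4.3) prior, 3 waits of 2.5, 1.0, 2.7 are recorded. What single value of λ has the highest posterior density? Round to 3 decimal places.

Σ times = 6.2. Posterior: Gamma(shape = 3.6+3 = 6.6, rate = 4.3+6.2 = 10.5).
Mode = (α−1)/β = 5.6/10.5 = 0.533.
Mean = α/β = 6.6/10.5 = 0.629.
This is the posterior mode — the MAP estimate.

0.533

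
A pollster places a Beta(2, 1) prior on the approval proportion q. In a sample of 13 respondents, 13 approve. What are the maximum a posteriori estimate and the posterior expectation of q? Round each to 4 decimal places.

Posterior: Beta(2+13, 1+0) = Beta(15, 1).
Since β = 1 ≤ 1 and α > 1, the Beta density is monotone increasing on [0,1]; the mode is at 1.
Mean = 15/(15+1) = 0.9375.

maximum a posteriori estimate = 1.0000, posterior expectation = 0.9375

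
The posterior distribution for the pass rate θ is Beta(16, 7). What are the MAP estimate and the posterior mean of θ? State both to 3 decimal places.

MAP estimate = 0.714, posterior mean = 0.696

Mode = (16−1)/(16+7−2) = 15/21 = 0.714.
Mean = 16/(16+7) = 16/23 = 0.696.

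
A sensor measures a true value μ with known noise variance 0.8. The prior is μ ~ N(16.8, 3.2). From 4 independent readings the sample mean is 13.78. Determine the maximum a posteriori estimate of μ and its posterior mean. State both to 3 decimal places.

Posterior for μ is Normal. Precision-weighted mean: (1/3.2·16.8 + 4/0.8·13.78) / (1/3.2 + 4/0.8) = 13.958.
A Normal posterior is symmetric, so mode = mean.

μ_MAP = 13.958, E[μ|data] = 13.958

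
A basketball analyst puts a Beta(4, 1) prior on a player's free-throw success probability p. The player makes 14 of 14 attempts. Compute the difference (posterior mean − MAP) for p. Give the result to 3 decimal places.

-0.053

Posterior: Beta(4+14, 1+0) = Beta(18, 1).
Since β = 1 ≤ 1 and α > 1, the Beta density is monotone increasing on [0,1]; the mode is at 1.
Mean = 18/(18+1) = 0.947.
Difference = 0.947 − 1.000 = -0.053.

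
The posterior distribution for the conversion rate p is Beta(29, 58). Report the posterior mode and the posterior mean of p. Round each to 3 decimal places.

Mode = (29−1)/(29+58−2) = 28/85 = 0.329.
Mean = 29/(29+58) = 29/87 = 0.333.

MAP = 0.329, posterior mean = 0.333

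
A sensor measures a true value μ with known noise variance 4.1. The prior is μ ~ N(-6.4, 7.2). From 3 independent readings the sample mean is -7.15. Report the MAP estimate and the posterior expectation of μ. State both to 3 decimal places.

MAP estimate = -7.030, posterior expectation = -7.030

Posterior for μ is Normal. Precision-weighted mean: (1/7.2·-6.4 + 3/4.1·-7.15) / (1/7.2 + 3/4.1) = -7.030.
A Normal posterior is symmetric, so mode = mean.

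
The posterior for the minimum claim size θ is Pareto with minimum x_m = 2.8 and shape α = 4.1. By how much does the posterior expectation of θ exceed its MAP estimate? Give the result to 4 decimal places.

The Pareto density is strictly decreasing on [x_m, ∞), so the mode is x_m = 2.8000.
Mean = α·x_m/(α−1) = 4.1·2.8/3.1 = 3.7032.
Difference = 3.7032 − 2.8000 = 0.9032.

0.9032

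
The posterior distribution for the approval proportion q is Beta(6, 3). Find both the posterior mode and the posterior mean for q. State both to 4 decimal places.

MAP = 0.7143, posterior mean = 0.6667

Mode = (6−1)/(6+3−2) = 5/7 = 0.7143.
Mean = 6/(6+3) = 6/9 = 0.6667.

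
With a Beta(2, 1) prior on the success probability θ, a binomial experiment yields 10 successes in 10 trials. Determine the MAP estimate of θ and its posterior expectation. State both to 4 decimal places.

Posterior: Beta(2+10, 1+0) = Beta(12, 1).
Since β = 1 ≤ 1 and α > 1, the Beta density is monotone increasing on [0,1]; the mode is at 1.
Mean = 12/(12+1) = 0.9231.

MAP estimate = 1.0000, posterior expectation = 0.9231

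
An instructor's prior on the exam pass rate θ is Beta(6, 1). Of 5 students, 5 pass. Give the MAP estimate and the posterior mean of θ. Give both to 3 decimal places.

MAP = 1.000, posterior mean = 0.917

Posterior: Beta(6+5, 1+0) = Beta(11, 1).
Since β = 1 ≤ 1 and α > 1, the Beta density is monotone increasing on [0,1]; the mode is at 1.
Mean = 11/(11+1) = 0.917.
The mean is pulled below the mode by the posterior's left skew.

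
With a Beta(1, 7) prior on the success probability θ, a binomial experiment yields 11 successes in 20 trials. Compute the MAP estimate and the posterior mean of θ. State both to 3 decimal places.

Posterior: Beta(1+11, 7+9) = Beta(12, 16).
Mode = (12−1)/(12+16−2) = 11/26 = 0.423.
Mean = 12/(12+16) = 12/28 = 0.429.

MAP estimate = 0.423, posterior mean = 0.429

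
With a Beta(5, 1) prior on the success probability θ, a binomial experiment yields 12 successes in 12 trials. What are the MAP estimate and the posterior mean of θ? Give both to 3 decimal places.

Posterior: Beta(5+12, 1+0) = Beta(17, 1).
Since β = 1 ≤ 1 and α > 1, the Beta density is monotone increasing on [0,1]; the mode is at 1.
Mean = 17/(17+1) = 0.944.
Left-skewed posterior ⇒ mean < mode.

MAP = 1.000, posterior mean = 0.944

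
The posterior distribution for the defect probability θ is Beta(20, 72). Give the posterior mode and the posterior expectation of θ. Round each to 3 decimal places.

Mode = (20−1)/(20+72−2) = 19/90 = 0.211.
Mean = 20/(20+72) = 20/92 = 0.217.

θ_MAP = 0.211, E[θ|data] = 0.217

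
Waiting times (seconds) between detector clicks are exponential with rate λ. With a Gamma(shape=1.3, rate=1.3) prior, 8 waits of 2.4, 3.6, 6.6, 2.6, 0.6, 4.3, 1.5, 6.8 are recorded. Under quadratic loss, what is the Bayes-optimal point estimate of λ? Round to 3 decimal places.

0.313

Σ times = 28.4. Posterior: Gamma(shape = 1.3+8 = 9.3, rate = 1.3+28.4 = 29.7).
Mode = (α−1)/β = 8.3/29.7 = 0.279.
Mean = α/β = 9.3/29.7 = 0.313.
Quadratic loss ⇒ the optimal estimator is the posterior mean.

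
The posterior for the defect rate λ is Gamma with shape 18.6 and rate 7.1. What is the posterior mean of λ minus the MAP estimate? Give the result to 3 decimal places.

0.141

Mode = (α−1)/β = 17.6/7.1 = 2.479.
Mean = α/β = 18.6/7.1 = 2.620.
Difference = 2.620 − 2.479 = 0.141.
Mean > mode: the posterior has a right tail.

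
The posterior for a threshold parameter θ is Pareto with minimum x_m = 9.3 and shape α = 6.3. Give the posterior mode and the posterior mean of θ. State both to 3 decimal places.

posterior mode = 9.300, posterior mean = 11.055

The Pareto density is strictly decreasing on [x_m, ∞), so the mode is x_m = 9.300.
Mean = α·x_m/(α−1) = 6.3·9.3/5.3 = 11.055.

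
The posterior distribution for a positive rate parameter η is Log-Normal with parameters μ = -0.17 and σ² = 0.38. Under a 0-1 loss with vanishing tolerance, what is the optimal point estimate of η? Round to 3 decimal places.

Mode = exp(μ − σ²) = exp(-0.55) = 0.577.
Mean = exp(μ + σ²/2) = exp(0.020) = 1.020.
This is the posterior mode — the MAP estimate.

0.577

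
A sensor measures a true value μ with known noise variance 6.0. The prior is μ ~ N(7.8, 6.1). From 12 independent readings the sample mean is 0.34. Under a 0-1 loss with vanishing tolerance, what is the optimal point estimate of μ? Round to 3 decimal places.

0.905

Posterior for μ is Normal. Precision-weighted mean: (1/6.1·7.8 + 12/6.0·0.34) / (1/6.1 + 12/6.0) = 0.905.
A Normal posterior is symmetric, so mode = mean.
This is the posterior mode — the MAP estimate.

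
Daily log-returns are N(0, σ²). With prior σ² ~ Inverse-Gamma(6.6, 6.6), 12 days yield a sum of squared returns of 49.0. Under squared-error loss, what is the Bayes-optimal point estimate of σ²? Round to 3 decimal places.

Posterior: Inverse-Gamma(shape = 6.6+12/2 = 12.6, scale = 6.6+49.0/2 = 31.1).
Mode = β/(α+1) = 31.1/13.6 = 2.287.
Mean = β/(α−1) = 31.1/11.6 = 2.681.
Squared-error loss ⇒ the optimal estimator is the posterior mean.

2.681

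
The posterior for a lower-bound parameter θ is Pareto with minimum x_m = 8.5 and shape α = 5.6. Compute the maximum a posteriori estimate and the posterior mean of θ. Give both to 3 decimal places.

MAP = 8.500; posterior mean = 10.348

The Pareto density is strictly decreasing on [x_m, ∞), so the mode is x_m = 8.500.
Mean = α·x_m/(α−1) = 5.6·8.5/4.6 = 10.348.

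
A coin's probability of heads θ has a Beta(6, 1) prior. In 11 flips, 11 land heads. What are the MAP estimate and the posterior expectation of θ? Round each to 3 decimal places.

MAP estimate = 1.000, posterior expectation = 0.944

Posterior: Beta(6+11, 1+0) = Beta(17, 1).
Since β = 1 ≤ 1 and α > 1, the Beta density is monotone increasing on [0,1]; the mode is at 1.
Mean = 17/(17+1) = 0.944.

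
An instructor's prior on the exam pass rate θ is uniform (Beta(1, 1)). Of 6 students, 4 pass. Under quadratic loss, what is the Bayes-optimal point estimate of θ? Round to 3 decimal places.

0.625

Posterior: Beta(1+4, 1+2) = Beta(5, 3).
Mode = (5−1)/(5+3−2) = 4/6 = 0.667.
Mean = 5/(5+3) = 5/8 = 0.625.
Quadratic loss ⇒ the optimal estimator is the posterior mean.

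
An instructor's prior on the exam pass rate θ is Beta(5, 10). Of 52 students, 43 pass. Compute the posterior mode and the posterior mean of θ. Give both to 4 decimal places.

posterior mode = 0.7231, posterior mean = 0.7164

Posterior: Beta(5+43, 10+9) = Beta(48, 19).
Mode = (48−1)/(48+19−2) = 47/65 = 0.7231.
Mean = 48/(48+19) = 48/67 = 0.7164.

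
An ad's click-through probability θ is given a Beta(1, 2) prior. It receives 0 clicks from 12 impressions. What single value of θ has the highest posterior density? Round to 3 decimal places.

Posterior: Beta(1+0, 2+12) = Beta(1, 14).
Since α = 1 ≤ 1 and β > 1, the Beta density is monotone decreasing on [0,1]; the mode is at 0.
Mean = 1/(1+14) = 0.067.
This is the posterior mode — the MAP estimate.

0.000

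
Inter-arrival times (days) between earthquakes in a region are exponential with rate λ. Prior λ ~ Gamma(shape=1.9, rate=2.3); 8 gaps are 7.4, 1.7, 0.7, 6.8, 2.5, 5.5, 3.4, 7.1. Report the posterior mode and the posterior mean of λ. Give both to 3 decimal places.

MAP: 0.238. Posterior mean: 0.265.

Σ times = 35.1. Posterior: Gamma(shape = 1.9+8 = 9.9, rate = 2.3+35.1 = 37.4).
Mode = (α−1)/β = 8.9/37.4 = 0.238.
Mean = α/β = 9.9/37.4 = 0.265.
The mean is pulled above the mode by the posterior's right skew.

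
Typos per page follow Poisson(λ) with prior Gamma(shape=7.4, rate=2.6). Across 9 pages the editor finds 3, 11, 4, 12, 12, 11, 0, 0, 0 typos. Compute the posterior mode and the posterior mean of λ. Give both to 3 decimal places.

MAP = 5.121; posterior mean = 5.207

Σ counts = 53. Posterior: Gamma(shape = 7.4+53 = 60.4, rate = 2.6+9 = 11.6).
Mode = (α−1)/β = 59.4/11.6 = 5.121.
Mean = α/β = 60.4/11.6 = 5.207.
The mean is pulled above the mode by the posterior's right skew.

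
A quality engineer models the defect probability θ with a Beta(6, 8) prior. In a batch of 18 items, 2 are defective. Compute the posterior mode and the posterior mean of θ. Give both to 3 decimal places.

MAP = 0.233, posterior mean = 0.250

Posterior: Beta(6+2, 8+16) = Beta(8, 24).
Mode = (8−1)/(8+24−2) = 7/30 = 0.233.
Mean = 8/(8+24) = 8/32 = 0.250.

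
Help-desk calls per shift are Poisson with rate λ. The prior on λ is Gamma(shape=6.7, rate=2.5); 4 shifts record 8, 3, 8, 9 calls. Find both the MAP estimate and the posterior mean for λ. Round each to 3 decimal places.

Σ counts = 28. Posterior: Gamma(shape = 6.7+28 = 34.7, rate = 2.5+4 = 6.5).
Mode = (α−1)/β = 33.7/6.5 = 5.185.
Mean = α/β = 34.7/6.5 = 5.338.
The mean is pulled above the mode by the posterior's right skew.

MAP estimate = 5.185, posterior mean = 5.338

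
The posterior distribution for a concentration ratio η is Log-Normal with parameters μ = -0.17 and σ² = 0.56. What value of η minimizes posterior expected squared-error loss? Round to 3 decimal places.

Mode = exp(μ − σ²) = exp(-0.73) = 0.482.
Mean = exp(μ + σ²/2) = exp(0.110) = 1.116.
Squared-error loss ⇒ the optimal estimator is the posterior mean.

1.116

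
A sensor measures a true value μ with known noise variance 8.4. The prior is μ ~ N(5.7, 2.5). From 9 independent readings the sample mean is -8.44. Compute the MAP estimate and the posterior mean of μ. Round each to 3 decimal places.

Posterior for μ is Normal. Precision-weighted mean: (1/2.5·5.7 + 9/8.4·-8.44) / (1/2.5 + 9/8.4) = -4.596.
A Normal posterior is symmetric, so mode = mean.

MAP = -4.596, posterior mean = -4.596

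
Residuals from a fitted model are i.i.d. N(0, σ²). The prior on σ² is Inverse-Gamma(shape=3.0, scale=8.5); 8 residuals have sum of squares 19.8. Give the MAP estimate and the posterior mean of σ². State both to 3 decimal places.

Posterior: Inverse-Gamma(shape = 3.0+8/2 = 7.0, scale = 8.5+19.8/2 = 18.4).
Mode = β/(α+1) = 18.4/8.0 = 2.300.
Mean = β/(α−1) = 18.4/6.0 = 3.067.

σ²_MAP = 2.300, E[σ²|data] = 3.067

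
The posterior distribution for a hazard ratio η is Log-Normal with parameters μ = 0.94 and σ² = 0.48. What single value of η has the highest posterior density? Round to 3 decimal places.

Mode = exp(μ − σ²) = exp(0.46) = 1.584.
Mean = exp(μ + σ²/2) = exp(1.180) = 3.254.
This is the posterior mode — the MAP estimate.

1.584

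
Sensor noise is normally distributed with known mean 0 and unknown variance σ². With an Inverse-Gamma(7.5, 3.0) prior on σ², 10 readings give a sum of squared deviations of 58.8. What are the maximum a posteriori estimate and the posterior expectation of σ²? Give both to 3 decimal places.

Posterior: Inverse-Gamma(shape = 7.5+10/2 = 12.5, scale = 3.0+58.8/2 = 32.4).
Mode = β/(α+1) = 32.4/13.5 = 2.400.
Mean = β/(α−1) = 32.4/11.5 = 2.817.

MAP = 2.400, posterior mean = 2.817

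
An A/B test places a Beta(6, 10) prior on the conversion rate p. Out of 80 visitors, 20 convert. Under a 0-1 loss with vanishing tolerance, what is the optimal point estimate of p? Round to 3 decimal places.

Posterior: Beta(6+20, 10+60) = Beta(26, 70).
Mode = (26−1)/(26+70−2) = 25/94 = 0.266.
Mean = 26/(26+70) = 26/96 = 0.271.
This is the posterior mode — the MAP estimate.

0.266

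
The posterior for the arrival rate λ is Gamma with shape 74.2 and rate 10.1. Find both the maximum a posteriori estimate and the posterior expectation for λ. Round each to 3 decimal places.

maximum a posteriori estimate = 7.248, posterior expectation = 7.347

Mode = (α−1)/β = 73.2/10.1 = 7.248.
Mean = α/β = 74.2/10.1 = 7.347.
The mean is pulled above the mode by the posterior's right skew.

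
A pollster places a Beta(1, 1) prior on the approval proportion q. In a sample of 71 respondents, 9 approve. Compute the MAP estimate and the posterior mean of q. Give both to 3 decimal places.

Posterior: Beta(1+9, 1+62) = Beta(10, 63).
Mode = (10−1)/(10+63−2) = 9/71 = 0.127.
With a flat prior the MAP equals the MLE, 9/71.
Mean = 10/(10+63) = 10/73 = 0.137.

MAP: 0.127. Posterior mean: 0.137.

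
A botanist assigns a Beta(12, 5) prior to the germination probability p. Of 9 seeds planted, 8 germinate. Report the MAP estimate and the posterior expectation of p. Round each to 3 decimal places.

MAP = 0.792; posterior mean = 0.769

Posterior: Beta(12+8, 5+1) = Beta(20, 6).
Mode = (20−1)/(20+6−2) = 19/24 = 0.792.
Mean = 20/(20+6) = 20/26 = 0.769.
The mean is pulled below the mode by the posterior's left skew.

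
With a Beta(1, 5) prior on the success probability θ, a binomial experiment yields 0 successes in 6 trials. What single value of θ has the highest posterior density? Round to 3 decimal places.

0.000

Posterior: Beta(1+0, 5+6) = Beta(1, 11).
Since α = 1 ≤ 1 and β > 1, the Beta density is monotone decreasing on [0,1]; the mode is at 0.
Mean = 1/(1+11) = 0.083.
This is the posterior mode — the MAP estimate.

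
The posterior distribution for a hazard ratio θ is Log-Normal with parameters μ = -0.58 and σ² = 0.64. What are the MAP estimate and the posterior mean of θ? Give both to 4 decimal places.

Mode = exp(μ − σ²) = exp(-1.22) = 0.2952.
Mean = exp(μ + σ²/2) = exp(-0.260) = 0.7711.

MAP = 0.2952; posterior mean = 0.7711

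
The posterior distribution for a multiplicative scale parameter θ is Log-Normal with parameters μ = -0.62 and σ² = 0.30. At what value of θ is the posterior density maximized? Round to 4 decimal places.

0.3985

Mode = exp(μ − σ²) = exp(-0.92) = 0.3985.
Mean = exp(μ + σ²/2) = exp(-0.470) = 0.6250.
This is the posterior mode — the MAP estimate.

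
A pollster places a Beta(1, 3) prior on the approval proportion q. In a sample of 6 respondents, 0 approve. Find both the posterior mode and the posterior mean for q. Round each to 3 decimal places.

posterior mode = 0.000, posterior mean = 0.100

Posterior: Beta(1+0, 3+6) = Beta(1, 9).
Since α = 1 ≤ 1 and β > 1, the Beta density is monotone decreasing on [0,1]; the mode is at 0.
Mean = 1/(1+9) = 0.100.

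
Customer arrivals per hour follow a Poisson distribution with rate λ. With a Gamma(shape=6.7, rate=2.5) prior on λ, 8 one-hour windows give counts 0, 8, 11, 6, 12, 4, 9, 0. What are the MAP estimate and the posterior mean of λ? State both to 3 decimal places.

MAP estimate = 5.305, posterior mean = 5.400

Σ counts = 50. Posterior: Gamma(shape = 6.7+50 = 56.7, rate = 2.5+8 = 10.5).
Mode = (α−1)/β = 55.7/10.5 = 5.305.
Mean = α/β = 56.7/10.5 = 5.400.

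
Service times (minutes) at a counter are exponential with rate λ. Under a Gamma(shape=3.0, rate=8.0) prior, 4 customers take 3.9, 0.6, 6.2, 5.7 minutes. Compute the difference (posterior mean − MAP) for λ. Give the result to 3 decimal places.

Σ times = 16.4. Posterior: Gamma(shape = 3.0+4 = 7.0, rate = 8.0+16.4 = 24.4).
Mode = (α−1)/β = 6.0/24.4 = 0.246.
Mean = α/β = 7.0/24.4 = 0.287.
Difference = 0.287 − 0.246 = 0.041.
The posterior is right-skewed, so the mean exceeds the mode.

0.041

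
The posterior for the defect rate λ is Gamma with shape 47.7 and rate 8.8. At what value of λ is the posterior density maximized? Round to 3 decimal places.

5.307

Mode = (α−1)/β = 46.7/8.8 = 5.307.
Mean = α/β = 47.7/8.8 = 5.420.
This is the posterior mode — the MAP estimate.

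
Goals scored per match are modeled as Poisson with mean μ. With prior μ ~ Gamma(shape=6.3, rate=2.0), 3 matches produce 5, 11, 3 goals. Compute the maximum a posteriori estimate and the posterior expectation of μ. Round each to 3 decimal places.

Σ counts = 19. Posterior: Gamma(shape = 6.3+19 = 25.3, rate = 2.0+3 = 5.0).
Mode = (α−1)/β = 24.3/5.0 = 4.860.
Mean = α/β = 25.3/5.0 = 5.060.

MAP = 4.860, posterior mean = 5.060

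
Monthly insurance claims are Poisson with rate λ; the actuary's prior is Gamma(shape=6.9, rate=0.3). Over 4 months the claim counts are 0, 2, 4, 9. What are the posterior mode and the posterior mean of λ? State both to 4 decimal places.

Σ counts = 15. Posterior: Gamma(shape = 6.9+15 = 21.9, rate = 0.3+4 = 4.3).
Mode = (α−1)/β = 20.9/4.3 = 4.8605.
Mean = α/β = 21.9/4.3 = 5.0930.
The posterior is right-skewed, so the mean exceeds the mode.

λ_MAP = 4.8605, E[λ|data] = 5.0930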